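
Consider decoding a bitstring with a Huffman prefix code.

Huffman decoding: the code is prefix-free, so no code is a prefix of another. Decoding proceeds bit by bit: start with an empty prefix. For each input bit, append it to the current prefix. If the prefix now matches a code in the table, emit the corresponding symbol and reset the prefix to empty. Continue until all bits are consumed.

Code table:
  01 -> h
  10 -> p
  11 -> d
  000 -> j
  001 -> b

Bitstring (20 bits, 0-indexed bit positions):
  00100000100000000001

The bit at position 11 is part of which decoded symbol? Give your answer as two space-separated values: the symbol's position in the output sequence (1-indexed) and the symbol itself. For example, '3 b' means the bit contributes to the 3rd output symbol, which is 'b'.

Answer: 4 j

Derivation:
Bit 0: prefix='0' (no match yet)
Bit 1: prefix='00' (no match yet)
Bit 2: prefix='001' -> emit 'b', reset
Bit 3: prefix='0' (no match yet)
Bit 4: prefix='00' (no match yet)
Bit 5: prefix='000' -> emit 'j', reset
Bit 6: prefix='0' (no match yet)
Bit 7: prefix='00' (no match yet)
Bit 8: prefix='001' -> emit 'b', reset
Bit 9: prefix='0' (no match yet)
Bit 10: prefix='00' (no match yet)
Bit 11: prefix='000' -> emit 'j', reset
Bit 12: prefix='0' (no match yet)
Bit 13: prefix='00' (no match yet)
Bit 14: prefix='000' -> emit 'j', reset
Bit 15: prefix='0' (no match yet)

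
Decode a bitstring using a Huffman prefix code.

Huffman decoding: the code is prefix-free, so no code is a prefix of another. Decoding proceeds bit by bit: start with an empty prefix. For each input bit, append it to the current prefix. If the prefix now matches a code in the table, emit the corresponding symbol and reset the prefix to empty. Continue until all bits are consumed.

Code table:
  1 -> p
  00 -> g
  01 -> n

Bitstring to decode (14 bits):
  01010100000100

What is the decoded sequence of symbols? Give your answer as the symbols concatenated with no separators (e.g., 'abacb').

Answer: nnnggng

Derivation:
Bit 0: prefix='0' (no match yet)
Bit 1: prefix='01' -> emit 'n', reset
Bit 2: prefix='0' (no match yet)
Bit 3: prefix='01' -> emit 'n', reset
Bit 4: prefix='0' (no match yet)
Bit 5: prefix='01' -> emit 'n', reset
Bit 6: prefix='0' (no match yet)
Bit 7: prefix='00' -> emit 'g', reset
Bit 8: prefix='0' (no match yet)
Bit 9: prefix='00' -> emit 'g', reset
Bit 10: prefix='0' (no match yet)
Bit 11: prefix='01' -> emit 'n', reset
Bit 12: prefix='0' (no match yet)
Bit 13: prefix='00' -> emit 'g', reset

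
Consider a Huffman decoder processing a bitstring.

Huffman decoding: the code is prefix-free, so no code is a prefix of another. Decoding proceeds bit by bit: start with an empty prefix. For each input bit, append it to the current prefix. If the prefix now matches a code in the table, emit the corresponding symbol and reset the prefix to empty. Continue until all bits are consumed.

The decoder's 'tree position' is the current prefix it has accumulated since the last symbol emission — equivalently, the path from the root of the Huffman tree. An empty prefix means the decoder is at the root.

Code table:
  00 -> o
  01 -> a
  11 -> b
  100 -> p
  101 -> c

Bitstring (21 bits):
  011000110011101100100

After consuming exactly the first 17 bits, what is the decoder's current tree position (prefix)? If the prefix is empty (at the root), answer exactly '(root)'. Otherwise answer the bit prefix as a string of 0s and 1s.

Bit 0: prefix='0' (no match yet)
Bit 1: prefix='01' -> emit 'a', reset
Bit 2: prefix='1' (no match yet)
Bit 3: prefix='10' (no match yet)
Bit 4: prefix='100' -> emit 'p', reset
Bit 5: prefix='0' (no match yet)
Bit 6: prefix='01' -> emit 'a', reset
Bit 7: prefix='1' (no match yet)
Bit 8: prefix='10' (no match yet)
Bit 9: prefix='100' -> emit 'p', reset
Bit 10: prefix='1' (no match yet)
Bit 11: prefix='11' -> emit 'b', reset
Bit 12: prefix='1' (no match yet)
Bit 13: prefix='10' (no match yet)
Bit 14: prefix='101' -> emit 'c', reset
Bit 15: prefix='1' (no match yet)
Bit 16: prefix='10' (no match yet)

Answer: 10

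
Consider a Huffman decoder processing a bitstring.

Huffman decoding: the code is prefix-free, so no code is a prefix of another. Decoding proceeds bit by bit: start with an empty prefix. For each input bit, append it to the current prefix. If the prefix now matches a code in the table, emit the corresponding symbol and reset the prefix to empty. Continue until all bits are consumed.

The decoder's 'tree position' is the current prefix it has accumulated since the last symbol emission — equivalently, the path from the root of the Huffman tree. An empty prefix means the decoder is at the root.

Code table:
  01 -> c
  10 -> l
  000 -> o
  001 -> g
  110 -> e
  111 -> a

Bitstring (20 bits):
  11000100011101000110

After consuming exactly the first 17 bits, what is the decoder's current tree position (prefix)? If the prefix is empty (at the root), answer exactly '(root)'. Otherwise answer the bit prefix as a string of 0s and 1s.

Bit 0: prefix='1' (no match yet)
Bit 1: prefix='11' (no match yet)
Bit 2: prefix='110' -> emit 'e', reset
Bit 3: prefix='0' (no match yet)
Bit 4: prefix='00' (no match yet)
Bit 5: prefix='001' -> emit 'g', reset
Bit 6: prefix='0' (no match yet)
Bit 7: prefix='00' (no match yet)
Bit 8: prefix='000' -> emit 'o', reset
Bit 9: prefix='1' (no match yet)
Bit 10: prefix='11' (no match yet)
Bit 11: prefix='111' -> emit 'a', reset
Bit 12: prefix='0' (no match yet)
Bit 13: prefix='01' -> emit 'c', reset
Bit 14: prefix='0' (no match yet)
Bit 15: prefix='00' (no match yet)
Bit 16: prefix='000' -> emit 'o', reset

Answer: (root)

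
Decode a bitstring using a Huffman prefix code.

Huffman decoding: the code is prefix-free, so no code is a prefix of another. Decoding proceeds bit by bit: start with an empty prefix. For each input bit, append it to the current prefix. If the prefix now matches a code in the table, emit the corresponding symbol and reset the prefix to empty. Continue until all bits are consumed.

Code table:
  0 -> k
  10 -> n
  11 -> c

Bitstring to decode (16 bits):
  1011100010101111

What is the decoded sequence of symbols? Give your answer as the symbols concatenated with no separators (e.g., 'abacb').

Bit 0: prefix='1' (no match yet)
Bit 1: prefix='10' -> emit 'n', reset
Bit 2: prefix='1' (no match yet)
Bit 3: prefix='11' -> emit 'c', reset
Bit 4: prefix='1' (no match yet)
Bit 5: prefix='10' -> emit 'n', reset
Bit 6: prefix='0' -> emit 'k', reset
Bit 7: prefix='0' -> emit 'k', reset
Bit 8: prefix='1' (no match yet)
Bit 9: prefix='10' -> emit 'n', reset
Bit 10: prefix='1' (no match yet)
Bit 11: prefix='10' -> emit 'n', reset
Bit 12: prefix='1' (no match yet)
Bit 13: prefix='11' -> emit 'c', reset
Bit 14: prefix='1' (no match yet)
Bit 15: prefix='11' -> emit 'c', reset

Answer: ncnkknncc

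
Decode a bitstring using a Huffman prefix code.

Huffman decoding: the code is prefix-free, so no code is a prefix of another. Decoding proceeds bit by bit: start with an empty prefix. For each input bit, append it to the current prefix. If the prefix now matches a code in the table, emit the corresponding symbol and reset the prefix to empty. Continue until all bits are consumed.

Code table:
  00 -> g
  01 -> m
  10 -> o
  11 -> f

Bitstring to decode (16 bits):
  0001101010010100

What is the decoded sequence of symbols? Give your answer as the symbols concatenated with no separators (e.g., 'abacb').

Answer: gmooommg

Derivation:
Bit 0: prefix='0' (no match yet)
Bit 1: prefix='00' -> emit 'g', reset
Bit 2: prefix='0' (no match yet)
Bit 3: prefix='01' -> emit 'm', reset
Bit 4: prefix='1' (no match yet)
Bit 5: prefix='10' -> emit 'o', reset
Bit 6: prefix='1' (no match yet)
Bit 7: prefix='10' -> emit 'o', reset
Bit 8: prefix='1' (no match yet)
Bit 9: prefix='10' -> emit 'o', reset
Bit 10: prefix='0' (no match yet)
Bit 11: prefix='01' -> emit 'm', reset
Bit 12: prefix='0' (no match yet)
Bit 13: prefix='01' -> emit 'm', reset
Bit 14: prefix='0' (no match yet)
Bit 15: prefix='00' -> emit 'g', reset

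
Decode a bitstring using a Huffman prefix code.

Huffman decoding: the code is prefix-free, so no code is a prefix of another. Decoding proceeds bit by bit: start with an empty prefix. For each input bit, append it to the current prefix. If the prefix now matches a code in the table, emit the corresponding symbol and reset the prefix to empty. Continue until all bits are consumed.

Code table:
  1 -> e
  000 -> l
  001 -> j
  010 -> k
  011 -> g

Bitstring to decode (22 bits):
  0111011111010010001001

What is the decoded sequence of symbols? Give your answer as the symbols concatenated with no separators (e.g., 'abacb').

Answer: gegeeekkjj

Derivation:
Bit 0: prefix='0' (no match yet)
Bit 1: prefix='01' (no match yet)
Bit 2: prefix='011' -> emit 'g', reset
Bit 3: prefix='1' -> emit 'e', reset
Bit 4: prefix='0' (no match yet)
Bit 5: prefix='01' (no match yet)
Bit 6: prefix='011' -> emit 'g', reset
Bit 7: prefix='1' -> emit 'e', reset
Bit 8: prefix='1' -> emit 'e', reset
Bit 9: prefix='1' -> emit 'e', reset
Bit 10: prefix='0' (no match yet)
Bit 11: prefix='01' (no match yet)
Bit 12: prefix='010' -> emit 'k', reset
Bit 13: prefix='0' (no match yet)
Bit 14: prefix='01' (no match yet)
Bit 15: prefix='010' -> emit 'k', reset
Bit 16: prefix='0' (no match yet)
Bit 17: prefix='00' (no match yet)
Bit 18: prefix='001' -> emit 'j', reset
Bit 19: prefix='0' (no match yet)
Bit 20: prefix='00' (no match yet)
Bit 21: prefix='001' -> emit 'j', reset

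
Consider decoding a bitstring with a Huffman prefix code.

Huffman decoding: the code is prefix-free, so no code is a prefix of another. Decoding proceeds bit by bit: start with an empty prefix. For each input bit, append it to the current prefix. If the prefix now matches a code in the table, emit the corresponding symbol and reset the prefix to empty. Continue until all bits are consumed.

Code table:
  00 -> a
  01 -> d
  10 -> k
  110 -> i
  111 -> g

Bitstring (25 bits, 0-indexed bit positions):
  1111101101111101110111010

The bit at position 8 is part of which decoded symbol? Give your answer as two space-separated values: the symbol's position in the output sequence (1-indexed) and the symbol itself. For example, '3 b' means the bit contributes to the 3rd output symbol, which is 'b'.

Answer: 3 i

Derivation:
Bit 0: prefix='1' (no match yet)
Bit 1: prefix='11' (no match yet)
Bit 2: prefix='111' -> emit 'g', reset
Bit 3: prefix='1' (no match yet)
Bit 4: prefix='11' (no match yet)
Bit 5: prefix='110' -> emit 'i', reset
Bit 6: prefix='1' (no match yet)
Bit 7: prefix='11' (no match yet)
Bit 8: prefix='110' -> emit 'i', reset
Bit 9: prefix='1' (no match yet)
Bit 10: prefix='11' (no match yet)
Bit 11: prefix='111' -> emit 'g', reset
Bit 12: prefix='1' (no match yet)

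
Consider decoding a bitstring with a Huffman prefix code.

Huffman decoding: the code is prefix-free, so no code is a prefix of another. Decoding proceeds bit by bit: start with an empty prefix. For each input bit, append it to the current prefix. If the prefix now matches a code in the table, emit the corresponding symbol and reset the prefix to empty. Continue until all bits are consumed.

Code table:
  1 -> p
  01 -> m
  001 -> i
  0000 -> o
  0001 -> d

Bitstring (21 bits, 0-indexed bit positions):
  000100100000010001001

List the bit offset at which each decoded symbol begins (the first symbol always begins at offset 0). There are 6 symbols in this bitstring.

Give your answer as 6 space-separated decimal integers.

Answer: 0 4 7 11 14 18

Derivation:
Bit 0: prefix='0' (no match yet)
Bit 1: prefix='00' (no match yet)
Bit 2: prefix='000' (no match yet)
Bit 3: prefix='0001' -> emit 'd', reset
Bit 4: prefix='0' (no match yet)
Bit 5: prefix='00' (no match yet)
Bit 6: prefix='001' -> emit 'i', reset
Bit 7: prefix='0' (no match yet)
Bit 8: prefix='00' (no match yet)
Bit 9: prefix='000' (no match yet)
Bit 10: prefix='0000' -> emit 'o', reset
Bit 11: prefix='0' (no match yet)
Bit 12: prefix='00' (no match yet)
Bit 13: prefix='001' -> emit 'i', reset
Bit 14: prefix='0' (no match yet)
Bit 15: prefix='00' (no match yet)
Bit 16: prefix='000' (no match yet)
Bit 17: prefix='0001' -> emit 'd', reset
Bit 18: prefix='0' (no match yet)
Bit 19: prefix='00' (no match yet)
Bit 20: prefix='001' -> emit 'i', reset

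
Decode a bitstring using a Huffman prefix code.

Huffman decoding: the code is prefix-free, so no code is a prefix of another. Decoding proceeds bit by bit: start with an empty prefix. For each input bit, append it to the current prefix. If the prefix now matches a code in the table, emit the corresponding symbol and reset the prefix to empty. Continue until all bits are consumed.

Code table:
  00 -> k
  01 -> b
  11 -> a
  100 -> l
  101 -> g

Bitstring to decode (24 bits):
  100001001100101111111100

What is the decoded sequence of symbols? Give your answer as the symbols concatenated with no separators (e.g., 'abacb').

Bit 0: prefix='1' (no match yet)
Bit 1: prefix='10' (no match yet)
Bit 2: prefix='100' -> emit 'l', reset
Bit 3: prefix='0' (no match yet)
Bit 4: prefix='00' -> emit 'k', reset
Bit 5: prefix='1' (no match yet)
Bit 6: prefix='10' (no match yet)
Bit 7: prefix='100' -> emit 'l', reset
Bit 8: prefix='1' (no match yet)
Bit 9: prefix='11' -> emit 'a', reset
Bit 10: prefix='0' (no match yet)
Bit 11: prefix='00' -> emit 'k', reset
Bit 12: prefix='1' (no match yet)
Bit 13: prefix='10' (no match yet)
Bit 14: prefix='101' -> emit 'g', reset
Bit 15: prefix='1' (no match yet)
Bit 16: prefix='11' -> emit 'a', reset
Bit 17: prefix='1' (no match yet)
Bit 18: prefix='11' -> emit 'a', reset
Bit 19: prefix='1' (no match yet)
Bit 20: prefix='11' -> emit 'a', reset
Bit 21: prefix='1' (no match yet)
Bit 22: prefix='10' (no match yet)
Bit 23: prefix='100' -> emit 'l', reset

Answer: lklakgaaal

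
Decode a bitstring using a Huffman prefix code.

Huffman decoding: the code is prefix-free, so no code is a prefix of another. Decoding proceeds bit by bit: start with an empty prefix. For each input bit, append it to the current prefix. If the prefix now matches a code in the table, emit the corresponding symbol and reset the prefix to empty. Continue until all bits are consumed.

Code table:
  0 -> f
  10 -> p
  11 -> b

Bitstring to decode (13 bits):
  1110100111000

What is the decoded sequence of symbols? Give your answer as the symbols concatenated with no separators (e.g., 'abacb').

Bit 0: prefix='1' (no match yet)
Bit 1: prefix='11' -> emit 'b', reset
Bit 2: prefix='1' (no match yet)
Bit 3: prefix='10' -> emit 'p', reset
Bit 4: prefix='1' (no match yet)
Bit 5: prefix='10' -> emit 'p', reset
Bit 6: prefix='0' -> emit 'f', reset
Bit 7: prefix='1' (no match yet)
Bit 8: prefix='11' -> emit 'b', reset
Bit 9: prefix='1' (no match yet)
Bit 10: prefix='10' -> emit 'p', reset
Bit 11: prefix='0' -> emit 'f', reset
Bit 12: prefix='0' -> emit 'f', reset

Answer: bppfbpff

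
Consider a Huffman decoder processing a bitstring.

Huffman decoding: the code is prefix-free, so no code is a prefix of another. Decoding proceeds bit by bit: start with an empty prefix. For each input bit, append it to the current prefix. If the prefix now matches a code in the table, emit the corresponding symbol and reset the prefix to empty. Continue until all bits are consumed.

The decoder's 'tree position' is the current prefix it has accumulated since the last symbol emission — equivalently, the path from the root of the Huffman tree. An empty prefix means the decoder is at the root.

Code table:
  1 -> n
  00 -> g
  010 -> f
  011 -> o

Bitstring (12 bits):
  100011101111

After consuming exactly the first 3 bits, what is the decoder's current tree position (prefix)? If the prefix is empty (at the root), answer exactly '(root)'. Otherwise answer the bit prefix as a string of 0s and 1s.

Bit 0: prefix='1' -> emit 'n', reset
Bit 1: prefix='0' (no match yet)
Bit 2: prefix='00' -> emit 'g', reset

Answer: (root)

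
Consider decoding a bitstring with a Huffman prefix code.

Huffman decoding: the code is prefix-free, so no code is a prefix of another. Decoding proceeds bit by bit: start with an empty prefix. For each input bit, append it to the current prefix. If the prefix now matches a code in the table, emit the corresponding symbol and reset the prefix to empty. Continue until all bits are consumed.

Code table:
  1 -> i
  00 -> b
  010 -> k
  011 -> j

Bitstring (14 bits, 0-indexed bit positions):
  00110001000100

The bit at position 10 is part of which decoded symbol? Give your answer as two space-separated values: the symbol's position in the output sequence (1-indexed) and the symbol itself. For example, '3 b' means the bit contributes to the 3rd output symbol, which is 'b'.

Answer: 6 b

Derivation:
Bit 0: prefix='0' (no match yet)
Bit 1: prefix='00' -> emit 'b', reset
Bit 2: prefix='1' -> emit 'i', reset
Bit 3: prefix='1' -> emit 'i', reset
Bit 4: prefix='0' (no match yet)
Bit 5: prefix='00' -> emit 'b', reset
Bit 6: prefix='0' (no match yet)
Bit 7: prefix='01' (no match yet)
Bit 8: prefix='010' -> emit 'k', reset
Bit 9: prefix='0' (no match yet)
Bit 10: prefix='00' -> emit 'b', reset
Bit 11: prefix='1' -> emit 'i', reset
Bit 12: prefix='0' (no match yet)
Bit 13: prefix='00' -> emit 'b', reset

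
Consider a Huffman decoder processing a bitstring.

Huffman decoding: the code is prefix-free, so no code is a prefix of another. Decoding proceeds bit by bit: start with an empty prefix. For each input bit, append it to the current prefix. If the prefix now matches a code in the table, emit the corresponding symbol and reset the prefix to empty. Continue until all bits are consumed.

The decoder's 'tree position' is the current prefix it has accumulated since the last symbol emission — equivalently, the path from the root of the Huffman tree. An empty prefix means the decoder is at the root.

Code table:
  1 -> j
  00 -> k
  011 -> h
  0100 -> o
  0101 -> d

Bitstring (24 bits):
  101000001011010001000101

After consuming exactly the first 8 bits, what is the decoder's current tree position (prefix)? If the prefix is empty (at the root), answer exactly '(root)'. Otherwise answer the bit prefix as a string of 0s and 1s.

Answer: 0

Derivation:
Bit 0: prefix='1' -> emit 'j', reset
Bit 1: prefix='0' (no match yet)
Bit 2: prefix='01' (no match yet)
Bit 3: prefix='010' (no match yet)
Bit 4: prefix='0100' -> emit 'o', reset
Bit 5: prefix='0' (no match yet)
Bit 6: prefix='00' -> emit 'k', reset
Bit 7: prefix='0' (no match yet)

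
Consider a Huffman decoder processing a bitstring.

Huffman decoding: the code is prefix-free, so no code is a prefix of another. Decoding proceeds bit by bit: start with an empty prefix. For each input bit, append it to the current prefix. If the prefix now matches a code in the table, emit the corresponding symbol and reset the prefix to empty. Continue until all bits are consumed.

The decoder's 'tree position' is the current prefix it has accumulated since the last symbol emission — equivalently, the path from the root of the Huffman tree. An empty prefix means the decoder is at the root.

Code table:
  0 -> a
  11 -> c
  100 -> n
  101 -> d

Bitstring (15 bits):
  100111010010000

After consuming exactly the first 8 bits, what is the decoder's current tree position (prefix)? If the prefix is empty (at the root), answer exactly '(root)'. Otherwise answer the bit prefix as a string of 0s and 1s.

Bit 0: prefix='1' (no match yet)
Bit 1: prefix='10' (no match yet)
Bit 2: prefix='100' -> emit 'n', reset
Bit 3: prefix='1' (no match yet)
Bit 4: prefix='11' -> emit 'c', reset
Bit 5: prefix='1' (no match yet)
Bit 6: prefix='10' (no match yet)
Bit 7: prefix='101' -> emit 'd', reset

Answer: (root)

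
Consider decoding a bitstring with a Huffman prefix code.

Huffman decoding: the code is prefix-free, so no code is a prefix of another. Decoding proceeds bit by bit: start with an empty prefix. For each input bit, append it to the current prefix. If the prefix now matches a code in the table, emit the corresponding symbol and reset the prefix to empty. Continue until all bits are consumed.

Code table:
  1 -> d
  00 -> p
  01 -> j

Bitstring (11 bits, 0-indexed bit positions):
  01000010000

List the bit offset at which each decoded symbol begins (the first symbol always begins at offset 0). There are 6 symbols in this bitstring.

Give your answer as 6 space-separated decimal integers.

Bit 0: prefix='0' (no match yet)
Bit 1: prefix='01' -> emit 'j', reset
Bit 2: prefix='0' (no match yet)
Bit 3: prefix='00' -> emit 'p', reset
Bit 4: prefix='0' (no match yet)
Bit 5: prefix='00' -> emit 'p', reset
Bit 6: prefix='1' -> emit 'd', reset
Bit 7: prefix='0' (no match yet)
Bit 8: prefix='00' -> emit 'p', reset
Bit 9: prefix='0' (no match yet)
Bit 10: prefix='00' -> emit 'p', reset

Answer: 0 2 4 6 7 9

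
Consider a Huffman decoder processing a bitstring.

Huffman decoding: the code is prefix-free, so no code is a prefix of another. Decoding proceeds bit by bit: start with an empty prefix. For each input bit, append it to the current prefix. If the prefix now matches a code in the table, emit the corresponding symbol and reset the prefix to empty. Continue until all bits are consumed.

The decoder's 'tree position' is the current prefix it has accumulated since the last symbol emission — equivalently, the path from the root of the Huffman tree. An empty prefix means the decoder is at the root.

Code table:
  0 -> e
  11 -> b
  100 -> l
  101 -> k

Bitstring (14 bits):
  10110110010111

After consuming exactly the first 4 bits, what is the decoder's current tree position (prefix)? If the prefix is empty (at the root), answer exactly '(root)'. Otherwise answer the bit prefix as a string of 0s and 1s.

Bit 0: prefix='1' (no match yet)
Bit 1: prefix='10' (no match yet)
Bit 2: prefix='101' -> emit 'k', reset
Bit 3: prefix='1' (no match yet)

Answer: 1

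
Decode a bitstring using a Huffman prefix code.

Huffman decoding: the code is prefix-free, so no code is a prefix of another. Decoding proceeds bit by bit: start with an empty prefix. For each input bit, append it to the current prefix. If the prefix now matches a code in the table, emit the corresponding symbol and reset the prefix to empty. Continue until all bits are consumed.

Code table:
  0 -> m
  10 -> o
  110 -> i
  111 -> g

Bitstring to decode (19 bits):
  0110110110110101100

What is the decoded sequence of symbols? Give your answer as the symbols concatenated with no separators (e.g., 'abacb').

Bit 0: prefix='0' -> emit 'm', reset
Bit 1: prefix='1' (no match yet)
Bit 2: prefix='11' (no match yet)
Bit 3: prefix='110' -> emit 'i', reset
Bit 4: prefix='1' (no match yet)
Bit 5: prefix='11' (no match yet)
Bit 6: prefix='110' -> emit 'i', reset
Bit 7: prefix='1' (no match yet)
Bit 8: prefix='11' (no match yet)
Bit 9: prefix='110' -> emit 'i', reset
Bit 10: prefix='1' (no match yet)
Bit 11: prefix='11' (no match yet)
Bit 12: prefix='110' -> emit 'i', reset
Bit 13: prefix='1' (no match yet)
Bit 14: prefix='10' -> emit 'o', reset
Bit 15: prefix='1' (no match yet)
Bit 16: prefix='11' (no match yet)
Bit 17: prefix='110' -> emit 'i', reset
Bit 18: prefix='0' -> emit 'm', reset

Answer: miiiioim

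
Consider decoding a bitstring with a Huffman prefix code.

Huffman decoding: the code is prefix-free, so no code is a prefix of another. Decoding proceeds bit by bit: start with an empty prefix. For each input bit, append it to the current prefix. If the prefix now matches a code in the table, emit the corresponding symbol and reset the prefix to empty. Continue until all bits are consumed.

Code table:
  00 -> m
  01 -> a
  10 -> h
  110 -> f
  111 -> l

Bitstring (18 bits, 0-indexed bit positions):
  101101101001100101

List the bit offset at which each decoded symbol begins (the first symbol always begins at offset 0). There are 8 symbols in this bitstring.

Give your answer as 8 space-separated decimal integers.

Answer: 0 2 5 8 10 12 14 16

Derivation:
Bit 0: prefix='1' (no match yet)
Bit 1: prefix='10' -> emit 'h', reset
Bit 2: prefix='1' (no match yet)
Bit 3: prefix='11' (no match yet)
Bit 4: prefix='110' -> emit 'f', reset
Bit 5: prefix='1' (no match yet)
Bit 6: prefix='11' (no match yet)
Bit 7: prefix='110' -> emit 'f', reset
Bit 8: prefix='1' (no match yet)
Bit 9: prefix='10' -> emit 'h', reset
Bit 10: prefix='0' (no match yet)
Bit 11: prefix='01' -> emit 'a', reset
Bit 12: prefix='1' (no match yet)
Bit 13: prefix='10' -> emit 'h', reset
Bit 14: prefix='0' (no match yet)
Bit 15: prefix='01' -> emit 'a', reset
Bit 16: prefix='0' (no match yet)
Bit 17: prefix='01' -> emit 'a', reset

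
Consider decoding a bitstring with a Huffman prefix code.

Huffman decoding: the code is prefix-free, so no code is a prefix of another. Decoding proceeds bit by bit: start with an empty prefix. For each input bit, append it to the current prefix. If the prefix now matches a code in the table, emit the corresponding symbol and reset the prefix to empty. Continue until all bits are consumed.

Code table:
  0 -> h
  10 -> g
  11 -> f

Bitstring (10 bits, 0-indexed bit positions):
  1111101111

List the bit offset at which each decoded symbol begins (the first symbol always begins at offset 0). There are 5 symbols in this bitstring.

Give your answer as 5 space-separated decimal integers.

Bit 0: prefix='1' (no match yet)
Bit 1: prefix='11' -> emit 'f', reset
Bit 2: prefix='1' (no match yet)
Bit 3: prefix='11' -> emit 'f', reset
Bit 4: prefix='1' (no match yet)
Bit 5: prefix='10' -> emit 'g', reset
Bit 6: prefix='1' (no match yet)
Bit 7: prefix='11' -> emit 'f', reset
Bit 8: prefix='1' (no match yet)
Bit 9: prefix='11' -> emit 'f', reset

Answer: 0 2 4 6 8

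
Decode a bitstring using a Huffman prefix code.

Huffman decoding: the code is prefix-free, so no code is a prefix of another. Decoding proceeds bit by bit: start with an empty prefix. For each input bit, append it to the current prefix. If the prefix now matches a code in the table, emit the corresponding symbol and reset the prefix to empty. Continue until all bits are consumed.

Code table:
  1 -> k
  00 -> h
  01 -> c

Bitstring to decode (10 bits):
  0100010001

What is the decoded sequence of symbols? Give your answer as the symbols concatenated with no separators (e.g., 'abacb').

Bit 0: prefix='0' (no match yet)
Bit 1: prefix='01' -> emit 'c', reset
Bit 2: prefix='0' (no match yet)
Bit 3: prefix='00' -> emit 'h', reset
Bit 4: prefix='0' (no match yet)
Bit 5: prefix='01' -> emit 'c', reset
Bit 6: prefix='0' (no match yet)
Bit 7: prefix='00' -> emit 'h', reset
Bit 8: prefix='0' (no match yet)
Bit 9: prefix='01' -> emit 'c', reset

Answer: chchc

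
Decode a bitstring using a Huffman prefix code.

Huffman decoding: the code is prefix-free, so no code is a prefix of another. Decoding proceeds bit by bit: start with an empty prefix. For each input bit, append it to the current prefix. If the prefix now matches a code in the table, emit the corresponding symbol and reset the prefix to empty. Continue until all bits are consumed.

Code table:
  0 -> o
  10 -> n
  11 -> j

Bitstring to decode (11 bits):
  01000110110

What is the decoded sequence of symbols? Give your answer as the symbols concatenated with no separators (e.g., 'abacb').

Answer: onoojojo

Derivation:
Bit 0: prefix='0' -> emit 'o', reset
Bit 1: prefix='1' (no match yet)
Bit 2: prefix='10' -> emit 'n', reset
Bit 3: prefix='0' -> emit 'o', reset
Bit 4: prefix='0' -> emit 'o', reset
Bit 5: prefix='1' (no match yet)
Bit 6: prefix='11' -> emit 'j', reset
Bit 7: prefix='0' -> emit 'o', reset
Bit 8: prefix='1' (no match yet)
Bit 9: prefix='11' -> emit 'j', reset
Bit 10: prefix='0' -> emit 'o', reset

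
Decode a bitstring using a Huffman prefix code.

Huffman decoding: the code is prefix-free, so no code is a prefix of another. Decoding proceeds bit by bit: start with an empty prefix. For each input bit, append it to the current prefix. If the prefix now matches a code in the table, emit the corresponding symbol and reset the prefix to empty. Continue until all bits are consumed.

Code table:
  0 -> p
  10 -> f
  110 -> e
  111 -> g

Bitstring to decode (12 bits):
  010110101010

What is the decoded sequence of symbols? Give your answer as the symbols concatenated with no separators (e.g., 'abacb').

Answer: pfefff

Derivation:
Bit 0: prefix='0' -> emit 'p', reset
Bit 1: prefix='1' (no match yet)
Bit 2: prefix='10' -> emit 'f', reset
Bit 3: prefix='1' (no match yet)
Bit 4: prefix='11' (no match yet)
Bit 5: prefix='110' -> emit 'e', reset
Bit 6: prefix='1' (no match yet)
Bit 7: prefix='10' -> emit 'f', reset
Bit 8: prefix='1' (no match yet)
Bit 9: prefix='10' -> emit 'f', reset
Bit 10: prefix='1' (no match yet)
Bit 11: prefix='10' -> emit 'f', reset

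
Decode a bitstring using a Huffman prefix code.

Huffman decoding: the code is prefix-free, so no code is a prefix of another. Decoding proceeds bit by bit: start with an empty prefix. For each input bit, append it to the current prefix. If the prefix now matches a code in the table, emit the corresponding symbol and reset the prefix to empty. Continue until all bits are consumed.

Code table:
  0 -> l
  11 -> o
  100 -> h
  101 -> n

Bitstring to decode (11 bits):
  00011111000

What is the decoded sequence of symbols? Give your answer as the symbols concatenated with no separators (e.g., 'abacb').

Bit 0: prefix='0' -> emit 'l', reset
Bit 1: prefix='0' -> emit 'l', reset
Bit 2: prefix='0' -> emit 'l', reset
Bit 3: prefix='1' (no match yet)
Bit 4: prefix='11' -> emit 'o', reset
Bit 5: prefix='1' (no match yet)
Bit 6: prefix='11' -> emit 'o', reset
Bit 7: prefix='1' (no match yet)
Bit 8: prefix='10' (no match yet)
Bit 9: prefix='100' -> emit 'h', reset
Bit 10: prefix='0' -> emit 'l', reset

Answer: llloohl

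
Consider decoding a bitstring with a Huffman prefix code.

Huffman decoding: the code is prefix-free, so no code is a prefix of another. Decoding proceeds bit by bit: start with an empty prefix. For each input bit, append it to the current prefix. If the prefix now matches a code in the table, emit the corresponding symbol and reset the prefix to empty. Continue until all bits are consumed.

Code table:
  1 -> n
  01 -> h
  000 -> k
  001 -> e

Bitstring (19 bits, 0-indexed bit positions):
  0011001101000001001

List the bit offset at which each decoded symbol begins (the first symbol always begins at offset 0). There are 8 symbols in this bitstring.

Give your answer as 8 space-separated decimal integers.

Bit 0: prefix='0' (no match yet)
Bit 1: prefix='00' (no match yet)
Bit 2: prefix='001' -> emit 'e', reset
Bit 3: prefix='1' -> emit 'n', reset
Bit 4: prefix='0' (no match yet)
Bit 5: prefix='00' (no match yet)
Bit 6: prefix='001' -> emit 'e', reset
Bit 7: prefix='1' -> emit 'n', reset
Bit 8: prefix='0' (no match yet)
Bit 9: prefix='01' -> emit 'h', reset
Bit 10: prefix='0' (no match yet)
Bit 11: prefix='00' (no match yet)
Bit 12: prefix='000' -> emit 'k', reset
Bit 13: prefix='0' (no match yet)
Bit 14: prefix='00' (no match yet)
Bit 15: prefix='001' -> emit 'e', reset
Bit 16: prefix='0' (no match yet)
Bit 17: prefix='00' (no match yet)
Bit 18: prefix='001' -> emit 'e', reset

Answer: 0 3 4 7 8 10 13 16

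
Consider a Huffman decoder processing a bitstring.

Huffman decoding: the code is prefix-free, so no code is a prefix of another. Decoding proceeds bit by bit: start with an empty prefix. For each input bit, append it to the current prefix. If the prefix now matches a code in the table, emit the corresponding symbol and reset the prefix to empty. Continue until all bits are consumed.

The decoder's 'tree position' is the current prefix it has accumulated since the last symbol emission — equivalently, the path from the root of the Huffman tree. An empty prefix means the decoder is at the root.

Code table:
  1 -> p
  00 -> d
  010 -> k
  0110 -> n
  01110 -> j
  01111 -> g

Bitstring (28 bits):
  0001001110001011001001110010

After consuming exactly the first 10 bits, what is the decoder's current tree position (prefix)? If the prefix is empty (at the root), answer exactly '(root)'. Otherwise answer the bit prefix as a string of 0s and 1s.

Bit 0: prefix='0' (no match yet)
Bit 1: prefix='00' -> emit 'd', reset
Bit 2: prefix='0' (no match yet)
Bit 3: prefix='01' (no match yet)
Bit 4: prefix='010' -> emit 'k', reset
Bit 5: prefix='0' (no match yet)
Bit 6: prefix='01' (no match yet)
Bit 7: prefix='011' (no match yet)
Bit 8: prefix='0111' (no match yet)
Bit 9: prefix='01110' -> emit 'j', reset

Answer: (root)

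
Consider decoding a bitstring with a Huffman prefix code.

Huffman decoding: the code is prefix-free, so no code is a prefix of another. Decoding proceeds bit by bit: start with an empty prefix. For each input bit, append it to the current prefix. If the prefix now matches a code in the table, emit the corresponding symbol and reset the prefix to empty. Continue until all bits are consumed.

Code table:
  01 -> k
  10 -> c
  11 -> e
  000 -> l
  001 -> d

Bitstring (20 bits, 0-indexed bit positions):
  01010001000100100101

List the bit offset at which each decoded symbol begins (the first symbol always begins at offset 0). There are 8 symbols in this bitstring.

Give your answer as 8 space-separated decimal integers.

Answer: 0 2 4 7 9 12 15 18

Derivation:
Bit 0: prefix='0' (no match yet)
Bit 1: prefix='01' -> emit 'k', reset
Bit 2: prefix='0' (no match yet)
Bit 3: prefix='01' -> emit 'k', reset
Bit 4: prefix='0' (no match yet)
Bit 5: prefix='00' (no match yet)
Bit 6: prefix='000' -> emit 'l', reset
Bit 7: prefix='1' (no match yet)
Bit 8: prefix='10' -> emit 'c', reset
Bit 9: prefix='0' (no match yet)
Bit 10: prefix='00' (no match yet)
Bit 11: prefix='001' -> emit 'd', reset
Bit 12: prefix='0' (no match yet)
Bit 13: prefix='00' (no match yet)
Bit 14: prefix='001' -> emit 'd', reset
Bit 15: prefix='0' (no match yet)
Bit 16: prefix='00' (no match yet)
Bit 17: prefix='001' -> emit 'd', reset
Bit 18: prefix='0' (no match yet)
Bit 19: prefix='01' -> emit 'k', reset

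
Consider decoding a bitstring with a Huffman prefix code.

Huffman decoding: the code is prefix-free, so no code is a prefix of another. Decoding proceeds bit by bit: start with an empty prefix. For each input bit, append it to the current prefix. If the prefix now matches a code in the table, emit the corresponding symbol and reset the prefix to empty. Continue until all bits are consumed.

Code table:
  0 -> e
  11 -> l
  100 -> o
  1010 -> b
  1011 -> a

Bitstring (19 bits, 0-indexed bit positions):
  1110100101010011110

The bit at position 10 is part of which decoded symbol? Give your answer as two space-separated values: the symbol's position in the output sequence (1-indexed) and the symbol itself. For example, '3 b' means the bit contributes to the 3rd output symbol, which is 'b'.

Answer: 4 b

Derivation:
Bit 0: prefix='1' (no match yet)
Bit 1: prefix='11' -> emit 'l', reset
Bit 2: prefix='1' (no match yet)
Bit 3: prefix='10' (no match yet)
Bit 4: prefix='101' (no match yet)
Bit 5: prefix='1010' -> emit 'b', reset
Bit 6: prefix='0' -> emit 'e', reset
Bit 7: prefix='1' (no match yet)
Bit 8: prefix='10' (no match yet)
Bit 9: prefix='101' (no match yet)
Bit 10: prefix='1010' -> emit 'b', reset
Bit 11: prefix='1' (no match yet)
Bit 12: prefix='10' (no match yet)
Bit 13: prefix='100' -> emit 'o', reset
Bit 14: prefix='1' (no match yet)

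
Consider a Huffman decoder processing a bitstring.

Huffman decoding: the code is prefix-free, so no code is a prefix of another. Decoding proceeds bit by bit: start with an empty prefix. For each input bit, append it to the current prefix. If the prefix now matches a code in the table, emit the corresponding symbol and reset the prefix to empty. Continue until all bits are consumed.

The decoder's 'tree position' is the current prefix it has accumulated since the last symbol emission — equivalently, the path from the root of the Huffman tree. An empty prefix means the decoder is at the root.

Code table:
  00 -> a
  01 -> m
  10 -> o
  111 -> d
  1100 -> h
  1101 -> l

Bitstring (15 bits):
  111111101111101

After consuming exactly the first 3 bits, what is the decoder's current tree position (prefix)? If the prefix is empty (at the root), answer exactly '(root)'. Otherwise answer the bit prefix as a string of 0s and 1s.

Answer: (root)

Derivation:
Bit 0: prefix='1' (no match yet)
Bit 1: prefix='11' (no match yet)
Bit 2: prefix='111' -> emit 'd', reset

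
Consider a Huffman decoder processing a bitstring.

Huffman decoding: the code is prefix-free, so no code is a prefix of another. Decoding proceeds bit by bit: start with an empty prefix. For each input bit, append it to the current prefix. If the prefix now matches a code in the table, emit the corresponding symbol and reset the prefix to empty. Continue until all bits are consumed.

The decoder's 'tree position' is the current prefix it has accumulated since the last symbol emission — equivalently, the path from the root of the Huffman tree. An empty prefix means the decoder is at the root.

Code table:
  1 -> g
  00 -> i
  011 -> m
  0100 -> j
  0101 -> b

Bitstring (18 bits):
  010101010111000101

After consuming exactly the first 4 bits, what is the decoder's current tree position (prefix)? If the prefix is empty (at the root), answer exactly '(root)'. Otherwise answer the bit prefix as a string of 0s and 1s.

Answer: (root)

Derivation:
Bit 0: prefix='0' (no match yet)
Bit 1: prefix='01' (no match yet)
Bit 2: prefix='010' (no match yet)
Bit 3: prefix='0101' -> emit 'b', reset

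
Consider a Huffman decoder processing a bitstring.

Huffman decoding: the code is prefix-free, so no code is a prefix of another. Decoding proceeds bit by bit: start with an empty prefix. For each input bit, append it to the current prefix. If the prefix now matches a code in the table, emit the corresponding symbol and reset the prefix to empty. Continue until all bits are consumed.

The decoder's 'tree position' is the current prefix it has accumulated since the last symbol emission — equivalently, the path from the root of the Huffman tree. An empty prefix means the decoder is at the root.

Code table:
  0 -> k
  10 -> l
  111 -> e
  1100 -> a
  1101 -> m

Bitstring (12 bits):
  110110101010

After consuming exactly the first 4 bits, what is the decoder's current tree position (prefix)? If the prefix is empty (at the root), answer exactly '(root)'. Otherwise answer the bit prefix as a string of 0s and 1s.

Bit 0: prefix='1' (no match yet)
Bit 1: prefix='11' (no match yet)
Bit 2: prefix='110' (no match yet)
Bit 3: prefix='1101' -> emit 'm', reset

Answer: (root)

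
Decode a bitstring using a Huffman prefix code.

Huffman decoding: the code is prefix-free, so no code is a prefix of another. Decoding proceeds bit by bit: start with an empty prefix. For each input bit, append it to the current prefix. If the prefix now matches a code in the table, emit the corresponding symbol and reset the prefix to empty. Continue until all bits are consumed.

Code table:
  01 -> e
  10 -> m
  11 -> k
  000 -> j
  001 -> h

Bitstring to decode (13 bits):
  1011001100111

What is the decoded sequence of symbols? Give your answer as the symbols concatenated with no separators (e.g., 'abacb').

Bit 0: prefix='1' (no match yet)
Bit 1: prefix='10' -> emit 'm', reset
Bit 2: prefix='1' (no match yet)
Bit 3: prefix='11' -> emit 'k', reset
Bit 4: prefix='0' (no match yet)
Bit 5: prefix='00' (no match yet)
Bit 6: prefix='001' -> emit 'h', reset
Bit 7: prefix='1' (no match yet)
Bit 8: prefix='10' -> emit 'm', reset
Bit 9: prefix='0' (no match yet)
Bit 10: prefix='01' -> emit 'e', reset
Bit 11: prefix='1' (no match yet)
Bit 12: prefix='11' -> emit 'k', reset

Answer: mkhmek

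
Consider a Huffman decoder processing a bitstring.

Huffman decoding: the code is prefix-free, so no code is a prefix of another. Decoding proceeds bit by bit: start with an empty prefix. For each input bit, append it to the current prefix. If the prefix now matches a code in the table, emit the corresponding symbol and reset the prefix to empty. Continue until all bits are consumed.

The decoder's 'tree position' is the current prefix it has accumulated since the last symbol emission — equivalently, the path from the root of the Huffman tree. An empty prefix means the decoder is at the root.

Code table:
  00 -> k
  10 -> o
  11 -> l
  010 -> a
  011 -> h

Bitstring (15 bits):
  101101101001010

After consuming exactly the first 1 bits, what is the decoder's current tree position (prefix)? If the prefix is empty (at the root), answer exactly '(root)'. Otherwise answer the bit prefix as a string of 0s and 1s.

Answer: 1

Derivation:
Bit 0: prefix='1' (no match yet)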